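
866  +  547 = 1413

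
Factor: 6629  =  7^1 * 947^1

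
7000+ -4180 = 2820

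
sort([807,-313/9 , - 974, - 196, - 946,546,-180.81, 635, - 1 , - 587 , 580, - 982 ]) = [ - 982,-974,-946, - 587, - 196, - 180.81, - 313/9 , - 1, 546,580,635,807] 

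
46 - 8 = 38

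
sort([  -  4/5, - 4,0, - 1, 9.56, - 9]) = [ - 9,-4, - 1, - 4/5, 0,9.56]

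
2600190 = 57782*45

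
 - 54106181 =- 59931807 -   -  5825626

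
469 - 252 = 217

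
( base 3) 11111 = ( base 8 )171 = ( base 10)121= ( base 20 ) 61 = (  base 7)232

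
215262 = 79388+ 135874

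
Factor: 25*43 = 5^2*43^1=1075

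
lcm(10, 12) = 60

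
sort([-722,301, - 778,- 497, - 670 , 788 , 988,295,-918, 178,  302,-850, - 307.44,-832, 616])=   [ - 918, - 850,-832,-778,-722,-670,- 497, - 307.44,178,295, 301,302,616, 788,988 ]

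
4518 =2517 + 2001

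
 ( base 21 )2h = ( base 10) 59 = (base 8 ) 73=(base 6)135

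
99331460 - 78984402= 20347058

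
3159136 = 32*98723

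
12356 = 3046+9310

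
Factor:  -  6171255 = - 3^3*5^1* 17^1*2689^1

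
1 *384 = 384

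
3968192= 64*62003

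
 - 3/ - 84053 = 3/84053 = 0.00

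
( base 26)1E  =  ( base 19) 22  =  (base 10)40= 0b101000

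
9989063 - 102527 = 9886536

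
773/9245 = 773/9245=0.08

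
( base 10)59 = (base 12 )4B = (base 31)1s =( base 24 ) 2b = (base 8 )73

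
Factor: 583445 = 5^1 * 116689^1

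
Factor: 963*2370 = 2282310 = 2^1 * 3^3*5^1*79^1*107^1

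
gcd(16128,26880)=5376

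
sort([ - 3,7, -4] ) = [ - 4, - 3, 7 ]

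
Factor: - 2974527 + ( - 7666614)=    - 10641141 = -3^2*7^1 * 67^1*2521^1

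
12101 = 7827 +4274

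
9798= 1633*6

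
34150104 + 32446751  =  66596855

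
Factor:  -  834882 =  - 2^1*3^1*347^1*401^1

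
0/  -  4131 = 0/1 = -  0.00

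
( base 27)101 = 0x2DA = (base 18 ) 24a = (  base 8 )1332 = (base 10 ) 730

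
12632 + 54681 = 67313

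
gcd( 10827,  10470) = 3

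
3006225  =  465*6465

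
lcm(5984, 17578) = 281248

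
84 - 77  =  7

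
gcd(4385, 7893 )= 877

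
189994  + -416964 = -226970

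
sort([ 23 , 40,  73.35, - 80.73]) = [ - 80.73, 23, 40, 73.35 ] 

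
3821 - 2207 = 1614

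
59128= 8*7391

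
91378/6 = 15229 + 2/3 = 15229.67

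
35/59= 35/59=0.59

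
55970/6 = 27985/3=9328.33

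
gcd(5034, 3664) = 2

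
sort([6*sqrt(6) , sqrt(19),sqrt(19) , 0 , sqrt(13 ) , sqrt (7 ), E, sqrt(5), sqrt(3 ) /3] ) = [ 0,sqrt(3) /3, sqrt(5 ), sqrt(7), E, sqrt ( 13), sqrt(19 ), sqrt(19),6*sqrt(6)] 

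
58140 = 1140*51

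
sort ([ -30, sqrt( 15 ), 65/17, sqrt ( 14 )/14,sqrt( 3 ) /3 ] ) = [-30,sqrt( 14 ) /14, sqrt(3)/3, 65/17, sqrt( 15 )] 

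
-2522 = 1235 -3757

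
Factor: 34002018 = 2^1 *3^6* 23321^1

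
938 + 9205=10143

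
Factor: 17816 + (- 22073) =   -  4257= -3^2*11^1 * 43^1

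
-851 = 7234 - 8085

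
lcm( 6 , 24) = 24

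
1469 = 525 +944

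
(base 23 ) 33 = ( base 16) 48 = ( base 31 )2a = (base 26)2k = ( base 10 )72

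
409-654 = -245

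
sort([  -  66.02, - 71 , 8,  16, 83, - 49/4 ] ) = [ - 71, - 66.02,-49/4 , 8,  16 , 83] 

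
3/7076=3/7076= 0.00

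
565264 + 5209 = 570473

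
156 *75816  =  11827296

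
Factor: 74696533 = 4139^1*18047^1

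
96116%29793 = 6737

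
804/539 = 804/539 = 1.49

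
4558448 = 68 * 67036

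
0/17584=0 = 0.00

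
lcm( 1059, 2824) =8472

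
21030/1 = 21030= 21030.00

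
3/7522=3/7522 =0.00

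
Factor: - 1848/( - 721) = 2^3*3^1*11^1*103^( - 1 )=264/103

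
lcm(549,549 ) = 549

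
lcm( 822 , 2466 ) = 2466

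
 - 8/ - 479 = 8/479= 0.02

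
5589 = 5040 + 549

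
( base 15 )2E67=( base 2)10011100001101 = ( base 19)18D3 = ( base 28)CL1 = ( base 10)9997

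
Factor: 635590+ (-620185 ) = 3^1*5^1*13^1 * 79^1 = 15405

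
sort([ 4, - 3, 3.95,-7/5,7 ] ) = [ - 3 , - 7/5,3.95 , 4,7 ]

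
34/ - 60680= -17/30340 = - 0.00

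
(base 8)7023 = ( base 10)3603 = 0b111000010011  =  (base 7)13335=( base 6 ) 24403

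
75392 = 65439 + 9953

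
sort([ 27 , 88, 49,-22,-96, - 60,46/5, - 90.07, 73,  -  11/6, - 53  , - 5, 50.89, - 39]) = [-96,-90.07, - 60, - 53, - 39,-22, -5, - 11/6,  46/5, 27, 49, 50.89, 73, 88 ]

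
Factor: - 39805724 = -2^2*7^1*71^1*20023^1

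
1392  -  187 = 1205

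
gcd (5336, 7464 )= 8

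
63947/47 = 63947/47 = 1360.57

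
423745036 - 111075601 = 312669435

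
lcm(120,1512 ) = 7560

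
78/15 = 5+1/5=5.20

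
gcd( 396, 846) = 18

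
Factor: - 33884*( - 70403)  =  2385535252 = 2^2*23^1 * 43^1*197^1*3061^1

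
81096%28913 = 23270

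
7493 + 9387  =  16880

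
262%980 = 262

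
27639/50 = 552 + 39/50= 552.78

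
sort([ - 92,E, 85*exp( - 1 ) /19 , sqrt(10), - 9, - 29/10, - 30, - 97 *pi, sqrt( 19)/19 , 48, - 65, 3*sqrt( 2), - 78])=[ - 97*pi , - 92, - 78,-65, - 30 , - 9, - 29/10, sqrt( 19)/19,85*exp( - 1) /19, E , sqrt( 10), 3*sqrt( 2), 48 ] 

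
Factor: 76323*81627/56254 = 2^( - 1)* 3^2*7^1*11^(-1)*13^3 * 19^1*23^1*103^1 * 2557^( - 1 ) = 6230017521/56254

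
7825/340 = 23 + 1/68 =23.01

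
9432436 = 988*9547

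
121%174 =121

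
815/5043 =815/5043 = 0.16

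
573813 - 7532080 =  - 6958267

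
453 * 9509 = 4307577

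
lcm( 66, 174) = 1914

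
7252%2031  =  1159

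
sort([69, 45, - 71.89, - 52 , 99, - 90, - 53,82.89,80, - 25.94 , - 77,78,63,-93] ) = [-93, - 90,-77, - 71.89,- 53, - 52,  -  25.94, 45,63, 69, 78, 80,82.89 , 99 ] 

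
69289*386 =26745554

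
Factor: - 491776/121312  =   - 2^3*113^1*223^ (-1 ) =- 904/223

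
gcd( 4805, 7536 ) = 1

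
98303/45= 98303/45=   2184.51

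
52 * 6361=330772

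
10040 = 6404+3636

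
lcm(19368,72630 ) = 290520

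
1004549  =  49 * 20501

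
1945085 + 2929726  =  4874811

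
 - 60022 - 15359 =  - 75381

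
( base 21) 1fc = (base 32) o0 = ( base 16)300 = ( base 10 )768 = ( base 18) 26C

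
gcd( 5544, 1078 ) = 154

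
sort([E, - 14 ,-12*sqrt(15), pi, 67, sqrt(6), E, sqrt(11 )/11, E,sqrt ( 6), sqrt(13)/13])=[ - 12*sqrt ( 15) , - 14, sqrt( 13 )/13, sqrt ( 11)/11,sqrt(6 ),sqrt (6), E, E,E  ,  pi,  67]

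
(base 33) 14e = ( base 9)1622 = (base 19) 380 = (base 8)2323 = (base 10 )1235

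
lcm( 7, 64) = 448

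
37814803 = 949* 39847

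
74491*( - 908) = -67637828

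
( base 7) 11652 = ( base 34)2mf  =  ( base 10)3075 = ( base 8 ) 6003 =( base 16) c03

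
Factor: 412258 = 2^1 *7^1*11^1 * 2677^1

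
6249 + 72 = 6321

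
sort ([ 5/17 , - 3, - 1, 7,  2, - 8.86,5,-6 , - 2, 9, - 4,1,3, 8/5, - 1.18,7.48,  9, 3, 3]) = [- 8.86, - 6, -4,-3, - 2 , - 1.18, - 1,5/17, 1,  8/5, 2, 3,3, 3,5 , 7, 7.48,9,9]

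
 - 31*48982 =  - 1518442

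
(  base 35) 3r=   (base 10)132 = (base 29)4G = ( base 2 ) 10000100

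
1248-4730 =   -  3482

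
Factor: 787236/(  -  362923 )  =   - 2^2*3^1*11^( - 1 )*17^2*227^1*32993^(-1)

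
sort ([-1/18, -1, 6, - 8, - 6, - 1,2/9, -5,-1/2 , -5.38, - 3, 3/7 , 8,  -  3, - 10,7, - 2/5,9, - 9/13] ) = [ -10, - 8, - 6, - 5.38, - 5, - 3, - 3, - 1,-1, -9/13, - 1/2, - 2/5  ,-1/18 , 2/9 , 3/7, 6,7, 8,9] 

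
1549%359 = 113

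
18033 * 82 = 1478706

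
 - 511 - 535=  -  1046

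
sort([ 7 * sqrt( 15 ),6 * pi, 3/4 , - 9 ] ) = [ - 9, 3/4,6*pi,7*sqrt(15)]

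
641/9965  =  641/9965  =  0.06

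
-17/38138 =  - 17/38138 = - 0.00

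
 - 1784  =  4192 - 5976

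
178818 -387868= - 209050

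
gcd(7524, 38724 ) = 12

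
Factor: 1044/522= 2^1 = 2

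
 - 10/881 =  - 1 +871/881=-0.01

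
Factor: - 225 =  - 3^2*5^2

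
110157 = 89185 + 20972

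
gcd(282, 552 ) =6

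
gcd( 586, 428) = 2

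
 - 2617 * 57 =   -  149169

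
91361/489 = 186+407/489=186.83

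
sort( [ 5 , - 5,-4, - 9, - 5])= [ - 9, - 5, - 5, - 4,5]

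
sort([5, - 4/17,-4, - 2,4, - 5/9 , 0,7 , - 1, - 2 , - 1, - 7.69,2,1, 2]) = [ - 7.69,-4, - 2, - 2 , - 1, - 1, - 5/9, - 4/17,0, 1,2,2,4,5,7] 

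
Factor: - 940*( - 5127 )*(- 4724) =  - 2^4*3^1 * 5^1*47^1*1181^1*1709^1 = - 22766751120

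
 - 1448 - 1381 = -2829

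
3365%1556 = 253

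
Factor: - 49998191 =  - 109^1 *317^1*1447^1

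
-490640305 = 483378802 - 974019107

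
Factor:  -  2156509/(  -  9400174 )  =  2^(  -  1 )*7^( - 1)* 19^( - 1)*59^1*35339^( - 1 )*36551^1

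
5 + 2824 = 2829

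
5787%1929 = 0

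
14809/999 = 14 + 823/999  =  14.82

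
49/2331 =7/333 = 0.02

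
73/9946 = 73/9946 = 0.01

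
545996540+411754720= 957751260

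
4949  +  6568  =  11517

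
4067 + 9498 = 13565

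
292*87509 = 25552628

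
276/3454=138/1727= 0.08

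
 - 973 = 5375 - 6348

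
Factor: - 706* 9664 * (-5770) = 39367463680 = 2^8 * 5^1 * 151^1*353^1*577^1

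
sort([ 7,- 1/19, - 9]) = [ - 9, -1/19, 7 ] 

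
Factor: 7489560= 2^3*3^1*5^1*13^1*4801^1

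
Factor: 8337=3^1 * 7^1*397^1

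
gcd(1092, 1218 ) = 42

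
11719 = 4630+7089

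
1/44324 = 1/44324=0.00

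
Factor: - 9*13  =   - 3^2*13^1 =- 117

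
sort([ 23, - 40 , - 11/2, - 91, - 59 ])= [-91, - 59, - 40, - 11/2 , 23 ] 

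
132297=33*4009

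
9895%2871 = 1282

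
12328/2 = 6164 = 6164.00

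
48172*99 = 4769028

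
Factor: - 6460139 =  - 7^1*83^1*11119^1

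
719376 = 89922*8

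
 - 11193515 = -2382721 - 8810794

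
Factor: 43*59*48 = 2^4 * 3^1*43^1 * 59^1 = 121776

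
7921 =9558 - 1637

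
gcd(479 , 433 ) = 1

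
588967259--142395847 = 731363106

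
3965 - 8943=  - 4978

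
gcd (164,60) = 4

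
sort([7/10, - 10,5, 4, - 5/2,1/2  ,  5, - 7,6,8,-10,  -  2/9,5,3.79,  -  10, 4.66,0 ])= [ - 10 , - 10,-10, - 7,  -  5/2, -2/9, 0,1/2,7/10, 3.79, 4,4.66,5,5, 5,6,  8 ] 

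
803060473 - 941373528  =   - 138313055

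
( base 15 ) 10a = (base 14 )12b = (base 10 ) 235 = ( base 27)8j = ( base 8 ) 353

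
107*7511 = 803677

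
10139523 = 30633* 331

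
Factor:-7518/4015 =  - 2^1*3^1 * 5^( - 1)*7^1*11^( - 1)*73^( - 1)*179^1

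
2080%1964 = 116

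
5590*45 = 251550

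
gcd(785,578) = 1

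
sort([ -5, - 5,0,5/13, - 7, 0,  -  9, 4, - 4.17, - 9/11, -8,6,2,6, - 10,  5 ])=[ - 10, - 9,- 8, - 7, -5, - 5 , - 4.17 , - 9/11 , 0,0, 5/13,  2, 4, 5,6, 6]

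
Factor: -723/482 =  - 2^( - 1)*3^1 = -3/2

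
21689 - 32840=-11151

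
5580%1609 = 753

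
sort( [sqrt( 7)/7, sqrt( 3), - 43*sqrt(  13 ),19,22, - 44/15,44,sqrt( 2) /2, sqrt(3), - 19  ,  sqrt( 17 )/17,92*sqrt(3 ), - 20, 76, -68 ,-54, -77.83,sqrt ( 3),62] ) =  [ - 43*sqrt( 13), - 77.83, - 68, - 54, - 20, - 19, - 44/15,sqrt(17)/17, sqrt(7) /7, sqrt ( 2 ) /2,sqrt(3), sqrt( 3 ), sqrt( 3),19, 22 , 44,62,76,92*sqrt( 3 )] 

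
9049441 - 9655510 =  - 606069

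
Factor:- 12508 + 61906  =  49398 = 2^1*3^1*8233^1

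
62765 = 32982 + 29783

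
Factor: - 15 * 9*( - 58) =7830 = 2^1*3^3*5^1*29^1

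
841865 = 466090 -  - 375775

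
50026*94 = 4702444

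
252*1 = 252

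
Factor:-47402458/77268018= - 23701229/38634009 = - 3^( - 1) * 53^1 *67^( - 1)*73^( - 1)* 2633^( - 1 )*447193^1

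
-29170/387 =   -  29170/387=- 75.37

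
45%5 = 0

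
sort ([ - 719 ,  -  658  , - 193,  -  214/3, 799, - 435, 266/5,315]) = [ - 719, - 658, - 435,- 193, - 214/3, 266/5, 315, 799 ] 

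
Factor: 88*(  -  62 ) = -2^4 * 11^1*31^1= - 5456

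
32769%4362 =2235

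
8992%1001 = 984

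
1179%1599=1179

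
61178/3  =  20392 + 2/3 = 20392.67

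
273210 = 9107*30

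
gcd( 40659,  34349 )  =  1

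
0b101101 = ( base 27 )1i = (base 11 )41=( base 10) 45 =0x2D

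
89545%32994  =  23557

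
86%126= 86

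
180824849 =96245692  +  84579157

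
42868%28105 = 14763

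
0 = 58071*0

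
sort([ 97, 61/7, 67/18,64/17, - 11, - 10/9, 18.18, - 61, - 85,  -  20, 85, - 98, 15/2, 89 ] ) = [ - 98, - 85,  -  61, - 20, - 11 , - 10/9 , 67/18, 64/17,15/2,61/7,18.18,85,89,97 ]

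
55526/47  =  1181 + 19/47 = 1181.40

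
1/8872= 1/8872 = 0.00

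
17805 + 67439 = 85244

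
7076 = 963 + 6113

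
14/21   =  2/3 = 0.67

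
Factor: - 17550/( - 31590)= 5/9 = 3^(-2 ) * 5^1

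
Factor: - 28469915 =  - 5^1*569^1*10007^1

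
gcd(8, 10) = 2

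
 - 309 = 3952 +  - 4261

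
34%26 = 8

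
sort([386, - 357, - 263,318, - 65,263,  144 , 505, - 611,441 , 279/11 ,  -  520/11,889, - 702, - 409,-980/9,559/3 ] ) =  [-702,- 611, - 409, - 357, - 263, - 980/9, - 65, - 520/11,279/11,144,559/3,263, 318,386, 441,505,889 ] 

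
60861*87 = 5294907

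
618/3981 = 206/1327 = 0.16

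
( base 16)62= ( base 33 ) 2w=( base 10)98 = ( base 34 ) 2u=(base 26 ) 3k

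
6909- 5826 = 1083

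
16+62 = 78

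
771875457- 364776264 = 407099193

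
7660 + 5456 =13116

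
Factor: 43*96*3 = 12384=2^5*3^2*43^1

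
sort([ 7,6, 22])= [ 6,7,22]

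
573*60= 34380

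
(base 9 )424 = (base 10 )346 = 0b101011010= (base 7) 1003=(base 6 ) 1334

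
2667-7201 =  - 4534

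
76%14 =6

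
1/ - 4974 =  - 1/4974 = - 0.00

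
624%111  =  69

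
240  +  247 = 487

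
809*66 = 53394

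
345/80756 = 345/80756= 0.00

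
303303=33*9191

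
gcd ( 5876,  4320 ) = 4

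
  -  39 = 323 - 362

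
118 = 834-716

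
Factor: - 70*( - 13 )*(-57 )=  -2^1*3^1*5^1  *7^1*13^1*19^1 = - 51870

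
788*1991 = 1568908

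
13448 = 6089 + 7359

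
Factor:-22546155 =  - 3^1*5^1*509^1*2953^1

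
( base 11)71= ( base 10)78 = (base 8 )116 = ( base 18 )46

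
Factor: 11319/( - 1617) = -7^1 = - 7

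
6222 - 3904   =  2318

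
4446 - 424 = 4022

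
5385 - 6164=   -  779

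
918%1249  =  918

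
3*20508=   61524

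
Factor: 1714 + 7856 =9570 = 2^1*3^1*5^1*11^1*29^1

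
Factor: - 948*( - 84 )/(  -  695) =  - 79632/695 = - 2^4 * 3^2*5^( - 1)*7^1*79^1*139^( - 1 ) 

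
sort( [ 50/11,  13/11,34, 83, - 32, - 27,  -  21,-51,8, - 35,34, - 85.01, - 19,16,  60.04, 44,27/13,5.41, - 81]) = [  -  85.01,  -  81, - 51,-35, - 32, - 27,  -  21, - 19,13/11, 27/13,50/11,5.41,8, 16, 34,34,44,60.04,  83]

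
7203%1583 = 871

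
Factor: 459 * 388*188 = 33481296 = 2^4 * 3^3*17^1 * 47^1 * 97^1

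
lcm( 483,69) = 483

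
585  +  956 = 1541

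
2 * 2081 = 4162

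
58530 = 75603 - 17073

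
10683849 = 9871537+812312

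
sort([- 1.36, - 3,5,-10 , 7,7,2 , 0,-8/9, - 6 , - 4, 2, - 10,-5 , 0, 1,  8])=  [ - 10, - 10,-6 ,  -  5,-4, - 3, - 1.36 ,  -  8/9,  0,  0,1,2 , 2, 5,7,7,8]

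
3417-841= 2576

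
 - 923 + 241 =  - 682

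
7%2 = 1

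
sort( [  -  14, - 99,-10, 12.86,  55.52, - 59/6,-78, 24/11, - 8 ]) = [ - 99, - 78, - 14, - 10, - 59/6, - 8,24/11, 12.86,  55.52 ] 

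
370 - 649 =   -  279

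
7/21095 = 7/21095 = 0.00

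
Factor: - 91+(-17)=-108 = -2^2 * 3^3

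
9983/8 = 9983/8 = 1247.88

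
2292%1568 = 724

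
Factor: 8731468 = 2^2 * 2182867^1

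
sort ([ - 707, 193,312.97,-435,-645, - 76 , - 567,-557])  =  [ - 707,- 645 , - 567, - 557,- 435,  -  76,  193 , 312.97]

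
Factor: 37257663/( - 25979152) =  - 2^( - 4)*3^1*29^1*113^ ( - 1)*14369^( - 1)*428249^1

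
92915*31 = 2880365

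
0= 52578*0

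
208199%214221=208199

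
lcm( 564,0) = 0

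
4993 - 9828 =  - 4835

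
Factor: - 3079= - 3079^1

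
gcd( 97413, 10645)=1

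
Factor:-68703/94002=-2^(- 1 )*15667^(-1 ) * 22901^1  =  - 22901/31334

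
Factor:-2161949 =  - 2161949^1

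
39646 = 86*461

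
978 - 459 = 519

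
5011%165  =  61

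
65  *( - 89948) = -5846620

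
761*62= 47182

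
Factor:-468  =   - 2^2*3^2 * 13^1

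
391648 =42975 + 348673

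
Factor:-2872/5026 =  -2^2*7^(-1 ) = - 4/7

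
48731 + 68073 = 116804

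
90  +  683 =773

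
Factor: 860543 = 860543^1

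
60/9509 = 60/9509 = 0.01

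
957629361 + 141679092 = 1099308453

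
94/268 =47/134  =  0.35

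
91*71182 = 6477562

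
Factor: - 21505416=- 2^3*3^1* 19^1*47161^1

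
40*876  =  35040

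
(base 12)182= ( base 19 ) CE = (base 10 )242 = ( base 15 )112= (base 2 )11110010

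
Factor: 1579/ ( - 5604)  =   - 2^( - 2)*3^( - 1)*467^( - 1)*1579^1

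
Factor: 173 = 173^1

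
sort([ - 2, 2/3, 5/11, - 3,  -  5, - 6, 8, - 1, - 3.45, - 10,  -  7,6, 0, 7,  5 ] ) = [ - 10, - 7, - 6,  -  5 , - 3.45, - 3, - 2, - 1,  0,5/11, 2/3, 5, 6, 7, 8 ]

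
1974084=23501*84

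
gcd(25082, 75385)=1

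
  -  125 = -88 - 37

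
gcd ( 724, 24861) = 1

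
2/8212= 1/4106 =0.00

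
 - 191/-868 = 191/868 = 0.22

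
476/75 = 6 + 26/75 = 6.35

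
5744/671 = 8 + 376/671 = 8.56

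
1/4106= 1/4106  =  0.00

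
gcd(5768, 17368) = 8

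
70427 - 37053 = 33374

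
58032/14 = 4145+1/7 = 4145.14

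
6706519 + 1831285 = 8537804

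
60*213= 12780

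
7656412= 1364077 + 6292335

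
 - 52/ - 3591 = 52/3591 = 0.01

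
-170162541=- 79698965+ - 90463576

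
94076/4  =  23519 =23519.00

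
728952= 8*91119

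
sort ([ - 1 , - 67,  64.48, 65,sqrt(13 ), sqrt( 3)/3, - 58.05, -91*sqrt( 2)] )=[ - 91*sqrt(2 ), - 67,-58.05,-1,sqrt( 3) /3, sqrt(13), 64.48, 65]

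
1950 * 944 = 1840800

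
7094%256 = 182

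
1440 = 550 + 890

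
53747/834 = 53747/834 = 64.44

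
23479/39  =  602+1/39  =  602.03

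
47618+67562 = 115180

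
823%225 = 148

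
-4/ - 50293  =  4/50293 =0.00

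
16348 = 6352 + 9996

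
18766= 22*853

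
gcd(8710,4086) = 2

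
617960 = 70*8828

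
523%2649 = 523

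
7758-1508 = 6250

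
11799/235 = 11799/235 = 50.21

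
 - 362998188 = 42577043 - 405575231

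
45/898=45/898  =  0.05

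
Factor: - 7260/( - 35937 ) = 2^2 *3^(-2)* 5^1*11^( - 1)=20/99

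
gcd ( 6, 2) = 2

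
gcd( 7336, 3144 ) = 1048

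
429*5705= 2447445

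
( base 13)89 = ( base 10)113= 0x71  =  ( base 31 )3K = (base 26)49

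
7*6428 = 44996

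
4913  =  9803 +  - 4890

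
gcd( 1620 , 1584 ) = 36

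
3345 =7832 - 4487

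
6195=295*21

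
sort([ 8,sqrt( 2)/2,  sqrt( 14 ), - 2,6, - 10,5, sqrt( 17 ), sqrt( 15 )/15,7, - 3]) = [ - 10,-3,-2,sqrt ( 15)/15,sqrt( 2) /2,  sqrt( 14 ),  sqrt( 17 ),5,6, 7,8 ]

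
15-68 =-53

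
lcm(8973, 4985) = 44865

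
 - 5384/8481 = -1 + 3097/8481 = -0.63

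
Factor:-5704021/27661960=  - 2^(- 3)*5^ (- 1)*131^ ( -1)*2081^1*2741^1*5279^(-1) 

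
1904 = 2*952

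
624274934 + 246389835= 870664769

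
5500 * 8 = 44000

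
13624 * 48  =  653952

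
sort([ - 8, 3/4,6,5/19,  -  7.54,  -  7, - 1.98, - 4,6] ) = [ - 8, - 7.54, - 7, -4,-1.98,5/19,3/4, 6,6]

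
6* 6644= 39864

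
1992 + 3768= 5760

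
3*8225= 24675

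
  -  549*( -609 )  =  334341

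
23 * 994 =22862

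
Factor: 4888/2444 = 2=2^1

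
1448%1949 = 1448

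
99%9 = 0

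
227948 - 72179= 155769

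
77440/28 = 2765 + 5/7 = 2765.71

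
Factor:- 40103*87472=-3507889616= -2^4*7^2*11^1*17^1 * 71^1*337^1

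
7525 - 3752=3773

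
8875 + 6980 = 15855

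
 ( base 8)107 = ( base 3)2122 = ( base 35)21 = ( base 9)78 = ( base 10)71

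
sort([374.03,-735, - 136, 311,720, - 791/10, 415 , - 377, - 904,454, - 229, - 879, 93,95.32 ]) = [ -904, - 879, - 735, - 377, - 229, - 136,-791/10 , 93, 95.32 , 311,  374.03 , 415, 454, 720]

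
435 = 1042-607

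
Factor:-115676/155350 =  - 2^1*5^( - 2 )* 11^2* 13^( - 1 ) = - 242/325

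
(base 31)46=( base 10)130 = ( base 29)4e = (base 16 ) 82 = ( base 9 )154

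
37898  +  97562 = 135460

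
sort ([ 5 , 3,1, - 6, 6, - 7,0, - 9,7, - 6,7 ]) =[ - 9, - 7, - 6,  -  6, 0,1 , 3 , 5,  6,  7,7] 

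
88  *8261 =726968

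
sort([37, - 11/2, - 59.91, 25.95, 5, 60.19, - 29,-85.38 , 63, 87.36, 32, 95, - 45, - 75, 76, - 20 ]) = [-85.38,- 75,  -  59.91, - 45, - 29, - 20, - 11/2,5, 25.95,32,37, 60.19, 63,76, 87.36, 95 ] 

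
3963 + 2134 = 6097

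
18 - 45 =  - 27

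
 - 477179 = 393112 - 870291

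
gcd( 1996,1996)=1996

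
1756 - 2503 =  - 747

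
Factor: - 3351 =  - 3^1*1117^1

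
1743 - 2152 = -409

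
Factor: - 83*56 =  - 4648 = - 2^3*7^1*83^1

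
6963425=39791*175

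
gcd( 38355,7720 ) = 5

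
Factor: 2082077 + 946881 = 2^1*17^1*89087^1= 3028958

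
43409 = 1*43409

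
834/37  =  834/37 = 22.54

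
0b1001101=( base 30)2H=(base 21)3e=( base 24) 35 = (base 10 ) 77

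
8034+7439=15473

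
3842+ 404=4246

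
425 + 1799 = 2224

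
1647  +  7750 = 9397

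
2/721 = 2/721 = 0.00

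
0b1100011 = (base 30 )39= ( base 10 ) 99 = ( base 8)143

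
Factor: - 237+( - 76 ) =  - 313=- 313^1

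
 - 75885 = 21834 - 97719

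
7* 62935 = 440545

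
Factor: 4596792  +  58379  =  4655171= 19^1* 491^1*499^1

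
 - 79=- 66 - 13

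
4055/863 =4 + 603/863 = 4.70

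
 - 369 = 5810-6179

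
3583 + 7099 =10682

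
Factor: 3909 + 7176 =11085 = 3^1*5^1*739^1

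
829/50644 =829/50644  =  0.02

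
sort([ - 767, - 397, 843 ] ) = [ - 767, - 397, 843 ] 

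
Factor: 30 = 2^1 * 3^1*5^1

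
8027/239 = 33 + 140/239  =  33.59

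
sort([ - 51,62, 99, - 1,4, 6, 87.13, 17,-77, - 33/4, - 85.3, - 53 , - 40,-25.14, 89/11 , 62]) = [ -85.3,  -  77,-53,-51, - 40 , - 25.14,-33/4,-1,  4, 6, 89/11, 17, 62, 62, 87.13 , 99] 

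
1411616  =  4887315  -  3475699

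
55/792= 5/72 = 0.07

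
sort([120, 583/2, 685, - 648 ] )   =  [ - 648, 120,583/2, 685 ] 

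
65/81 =65/81 = 0.80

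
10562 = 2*5281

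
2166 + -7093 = - 4927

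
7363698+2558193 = 9921891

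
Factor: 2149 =7^1*307^1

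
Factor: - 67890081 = - 3^1  *  7^1*103^1*31387^1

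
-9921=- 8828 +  - 1093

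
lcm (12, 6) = 12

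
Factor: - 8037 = -3^2* 19^1*47^1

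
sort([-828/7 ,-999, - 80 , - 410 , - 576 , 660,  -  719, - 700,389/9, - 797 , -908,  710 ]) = [ - 999, - 908 , - 797, - 719, - 700, - 576 , -410, - 828/7 , - 80, 389/9, 660,  710]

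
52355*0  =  0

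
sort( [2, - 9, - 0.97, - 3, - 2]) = [-9, - 3, - 2, - 0.97, 2 ]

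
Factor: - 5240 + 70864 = 65624 = 2^3*13^1*631^1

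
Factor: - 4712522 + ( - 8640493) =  - 13353015=   - 3^1*5^1*13^1*68477^1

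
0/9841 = 0 = 0.00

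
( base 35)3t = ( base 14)98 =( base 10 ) 134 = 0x86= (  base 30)4e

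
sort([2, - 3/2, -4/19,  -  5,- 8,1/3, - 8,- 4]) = [-8, - 8,- 5, - 4, - 3/2, - 4/19, 1/3,2]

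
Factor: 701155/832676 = 805/956  =  2^( - 2)*5^1*7^1*23^1*239^( - 1)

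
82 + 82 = 164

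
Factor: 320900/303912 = 80225/75978 = 2^ (-1 )*3^(-4)*5^2*7^( - 1 ) * 67^(- 1)*3209^1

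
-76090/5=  - 15218  =  - 15218.00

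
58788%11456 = 1508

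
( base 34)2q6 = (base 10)3202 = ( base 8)6202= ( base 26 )4j4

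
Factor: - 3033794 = - 2^1*1516897^1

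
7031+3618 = 10649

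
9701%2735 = 1496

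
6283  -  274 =6009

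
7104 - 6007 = 1097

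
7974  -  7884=90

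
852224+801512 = 1653736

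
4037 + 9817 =13854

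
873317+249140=1122457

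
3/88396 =3/88396= 0.00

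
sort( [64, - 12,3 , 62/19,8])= [ - 12, 3, 62/19, 8, 64] 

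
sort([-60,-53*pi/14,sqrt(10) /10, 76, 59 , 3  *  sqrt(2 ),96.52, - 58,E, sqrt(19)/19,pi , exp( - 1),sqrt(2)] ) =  [ -60,- 58, - 53*pi/14,sqrt ( 19)/19,sqrt(10)/10,exp( - 1 ),sqrt( 2),E,pi, 3 * sqrt( 2),59,76,96.52]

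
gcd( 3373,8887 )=1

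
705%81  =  57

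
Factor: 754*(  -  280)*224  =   - 2^9*5^1*7^2*13^1*29^1 = - 47290880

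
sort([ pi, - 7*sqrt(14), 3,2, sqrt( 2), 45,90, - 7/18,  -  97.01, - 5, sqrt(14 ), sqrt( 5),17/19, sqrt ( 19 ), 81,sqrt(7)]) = [ - 97.01, - 7  *  sqrt(14 ), - 5, - 7/18, 17/19,  sqrt(2 ), 2, sqrt(5), sqrt(7 ), 3 , pi , sqrt(14), sqrt(19 ), 45,  81, 90 ] 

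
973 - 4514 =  - 3541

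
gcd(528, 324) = 12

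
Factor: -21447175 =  - 5^2 * 103^1*8329^1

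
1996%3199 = 1996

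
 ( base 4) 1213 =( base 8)147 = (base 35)2X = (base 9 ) 124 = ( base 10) 103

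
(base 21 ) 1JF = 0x357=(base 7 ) 2331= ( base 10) 855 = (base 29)10e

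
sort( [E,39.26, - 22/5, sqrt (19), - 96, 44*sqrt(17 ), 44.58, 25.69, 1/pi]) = [- 96,  -  22/5, 1/pi, E,sqrt( 19 ),25.69, 39.26, 44.58, 44*sqrt(17 )] 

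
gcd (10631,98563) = 1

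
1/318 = 1/318= 0.00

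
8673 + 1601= 10274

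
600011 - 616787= - 16776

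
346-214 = 132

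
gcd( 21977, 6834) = 1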